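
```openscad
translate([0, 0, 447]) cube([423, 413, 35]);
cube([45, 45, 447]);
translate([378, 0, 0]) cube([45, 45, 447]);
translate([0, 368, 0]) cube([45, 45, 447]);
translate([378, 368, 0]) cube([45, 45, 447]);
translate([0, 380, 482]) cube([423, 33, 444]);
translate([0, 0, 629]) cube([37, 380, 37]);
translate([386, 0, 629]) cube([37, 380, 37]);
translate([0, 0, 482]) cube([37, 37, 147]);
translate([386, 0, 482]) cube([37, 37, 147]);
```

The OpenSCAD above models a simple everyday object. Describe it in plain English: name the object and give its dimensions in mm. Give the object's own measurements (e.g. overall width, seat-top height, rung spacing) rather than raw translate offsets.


A chair. The seat is a 423×413×35 mm slab with its top at z = 482 mm, on four 45×45 mm corner legs (flush with the seat edges, standing on z = 0). A flat backrest 33 mm thick, 444 mm tall, spans the full seat width and rises from the seat top along its +y edge, rear face flush with the rear of the seat. Two armrests of 37×37 mm section run along each side from the seat's front edge to the front of the backrest, top faces 184 mm above the seat top and outer faces flush with the seat's x-edges; a 37×37 mm post under the front of each armrest stands on the seat at the front corner.


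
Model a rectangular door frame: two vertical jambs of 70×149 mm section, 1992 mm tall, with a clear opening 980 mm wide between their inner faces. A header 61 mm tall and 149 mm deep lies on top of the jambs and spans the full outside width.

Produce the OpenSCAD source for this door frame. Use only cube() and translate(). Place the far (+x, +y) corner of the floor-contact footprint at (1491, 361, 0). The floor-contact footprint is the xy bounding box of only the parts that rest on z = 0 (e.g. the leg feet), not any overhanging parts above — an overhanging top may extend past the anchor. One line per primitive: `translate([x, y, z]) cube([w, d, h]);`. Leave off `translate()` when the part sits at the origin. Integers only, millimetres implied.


translate([371, 212, 0]) cube([70, 149, 1992]);
translate([1421, 212, 0]) cube([70, 149, 1992]);
translate([371, 212, 1992]) cube([1120, 149, 61]);


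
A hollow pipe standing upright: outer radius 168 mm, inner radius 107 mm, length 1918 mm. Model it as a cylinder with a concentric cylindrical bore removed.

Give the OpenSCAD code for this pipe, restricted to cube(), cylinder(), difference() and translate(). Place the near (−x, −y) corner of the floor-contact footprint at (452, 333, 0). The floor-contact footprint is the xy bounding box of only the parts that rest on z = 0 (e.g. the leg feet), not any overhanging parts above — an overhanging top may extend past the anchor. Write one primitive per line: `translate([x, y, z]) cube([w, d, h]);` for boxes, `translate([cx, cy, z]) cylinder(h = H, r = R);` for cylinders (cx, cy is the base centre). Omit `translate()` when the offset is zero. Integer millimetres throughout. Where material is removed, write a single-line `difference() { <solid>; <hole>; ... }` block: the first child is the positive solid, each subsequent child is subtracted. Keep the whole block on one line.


difference() { translate([620, 501, 0]) cylinder(h = 1918, r = 168); translate([620, 501, 0]) cylinder(h = 1918, r = 107); }


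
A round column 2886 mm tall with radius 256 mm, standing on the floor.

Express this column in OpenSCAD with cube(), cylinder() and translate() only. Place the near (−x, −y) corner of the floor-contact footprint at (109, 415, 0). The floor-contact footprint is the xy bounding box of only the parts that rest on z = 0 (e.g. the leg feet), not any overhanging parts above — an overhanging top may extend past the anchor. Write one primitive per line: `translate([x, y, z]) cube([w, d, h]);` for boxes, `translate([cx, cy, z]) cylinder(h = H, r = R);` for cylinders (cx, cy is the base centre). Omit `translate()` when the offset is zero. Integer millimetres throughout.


translate([365, 671, 0]) cylinder(h = 2886, r = 256);


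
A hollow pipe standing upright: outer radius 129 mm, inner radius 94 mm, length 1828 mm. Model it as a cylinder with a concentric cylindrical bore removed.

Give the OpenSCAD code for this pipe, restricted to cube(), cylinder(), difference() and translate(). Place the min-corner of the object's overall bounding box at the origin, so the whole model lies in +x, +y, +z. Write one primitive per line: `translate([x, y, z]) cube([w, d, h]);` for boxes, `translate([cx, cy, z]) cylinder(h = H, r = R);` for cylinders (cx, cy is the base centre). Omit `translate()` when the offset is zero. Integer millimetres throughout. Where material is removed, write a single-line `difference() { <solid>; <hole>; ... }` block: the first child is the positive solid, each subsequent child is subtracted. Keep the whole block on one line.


difference() { translate([129, 129, 0]) cylinder(h = 1828, r = 129); translate([129, 129, 0]) cylinder(h = 1828, r = 94); }


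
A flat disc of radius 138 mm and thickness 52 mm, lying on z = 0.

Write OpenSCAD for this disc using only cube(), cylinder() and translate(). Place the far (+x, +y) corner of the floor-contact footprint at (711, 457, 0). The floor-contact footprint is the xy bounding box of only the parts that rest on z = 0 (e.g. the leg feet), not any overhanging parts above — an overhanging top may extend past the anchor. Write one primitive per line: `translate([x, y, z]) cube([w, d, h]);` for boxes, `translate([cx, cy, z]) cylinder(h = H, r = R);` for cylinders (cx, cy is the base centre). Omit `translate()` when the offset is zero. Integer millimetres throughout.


translate([573, 319, 0]) cylinder(h = 52, r = 138);


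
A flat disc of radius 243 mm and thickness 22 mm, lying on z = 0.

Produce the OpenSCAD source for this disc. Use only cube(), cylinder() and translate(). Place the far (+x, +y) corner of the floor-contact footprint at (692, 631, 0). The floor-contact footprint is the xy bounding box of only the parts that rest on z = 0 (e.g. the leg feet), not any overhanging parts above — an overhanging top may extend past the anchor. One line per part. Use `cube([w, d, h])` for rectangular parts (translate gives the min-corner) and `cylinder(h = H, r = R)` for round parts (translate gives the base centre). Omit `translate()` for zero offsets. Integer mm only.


translate([449, 388, 0]) cylinder(h = 22, r = 243);


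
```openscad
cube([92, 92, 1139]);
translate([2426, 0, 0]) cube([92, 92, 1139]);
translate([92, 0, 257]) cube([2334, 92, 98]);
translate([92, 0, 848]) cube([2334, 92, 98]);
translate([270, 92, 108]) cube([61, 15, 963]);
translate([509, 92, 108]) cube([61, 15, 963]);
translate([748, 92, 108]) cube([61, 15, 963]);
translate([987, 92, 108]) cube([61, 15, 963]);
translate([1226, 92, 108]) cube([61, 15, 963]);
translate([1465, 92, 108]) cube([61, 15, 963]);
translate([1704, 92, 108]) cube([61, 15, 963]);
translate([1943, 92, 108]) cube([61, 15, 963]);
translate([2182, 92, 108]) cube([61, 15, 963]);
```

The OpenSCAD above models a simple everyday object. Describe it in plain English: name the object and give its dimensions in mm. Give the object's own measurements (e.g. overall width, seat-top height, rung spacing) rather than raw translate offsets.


A fence section. Two 92×92 mm posts, 1139 mm tall, stand on the floor with a clear span of 2334 mm between their inner faces. Two horizontal rails of 92×98 mm section span the gap between the posts with their undersides at z = 257 mm and z = 848 mm, flush with the posts' −y face. 9 pickets, each 61 mm wide, 15 mm thick and 963 mm tall, are fixed to the +y face of the rails with their bottoms at z = 108 mm, spaced across the span with a 178 mm gap after the −x post and between neighbouring pickets, with 183 mm left before the +x post.


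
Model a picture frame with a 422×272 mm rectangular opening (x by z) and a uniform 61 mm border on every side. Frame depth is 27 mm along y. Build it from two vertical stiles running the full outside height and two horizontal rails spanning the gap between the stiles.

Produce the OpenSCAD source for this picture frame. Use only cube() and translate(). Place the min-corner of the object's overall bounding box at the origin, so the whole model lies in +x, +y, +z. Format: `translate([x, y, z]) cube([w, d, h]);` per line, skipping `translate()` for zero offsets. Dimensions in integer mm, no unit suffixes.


cube([61, 27, 394]);
translate([483, 0, 0]) cube([61, 27, 394]);
translate([61, 0, 0]) cube([422, 27, 61]);
translate([61, 0, 333]) cube([422, 27, 61]);


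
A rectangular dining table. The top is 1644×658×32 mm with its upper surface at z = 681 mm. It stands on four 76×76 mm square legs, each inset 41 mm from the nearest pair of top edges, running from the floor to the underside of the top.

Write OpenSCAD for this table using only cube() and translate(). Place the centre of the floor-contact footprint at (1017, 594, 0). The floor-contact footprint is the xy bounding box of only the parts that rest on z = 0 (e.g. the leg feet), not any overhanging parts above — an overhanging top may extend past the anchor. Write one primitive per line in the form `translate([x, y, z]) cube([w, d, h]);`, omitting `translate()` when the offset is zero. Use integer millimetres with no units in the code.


translate([195, 265, 649]) cube([1644, 658, 32]);
translate([236, 306, 0]) cube([76, 76, 649]);
translate([1722, 306, 0]) cube([76, 76, 649]);
translate([236, 806, 0]) cube([76, 76, 649]);
translate([1722, 806, 0]) cube([76, 76, 649]);


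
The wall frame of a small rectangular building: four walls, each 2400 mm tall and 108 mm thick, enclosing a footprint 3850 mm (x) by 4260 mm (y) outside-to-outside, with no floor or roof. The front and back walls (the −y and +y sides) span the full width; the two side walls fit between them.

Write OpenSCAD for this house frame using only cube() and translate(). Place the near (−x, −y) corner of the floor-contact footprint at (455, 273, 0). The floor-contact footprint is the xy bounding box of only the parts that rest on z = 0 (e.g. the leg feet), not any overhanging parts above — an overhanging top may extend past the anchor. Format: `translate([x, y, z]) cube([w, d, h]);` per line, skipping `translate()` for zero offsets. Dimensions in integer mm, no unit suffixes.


translate([455, 273, 0]) cube([3850, 108, 2400]);
translate([455, 4425, 0]) cube([3850, 108, 2400]);
translate([455, 381, 0]) cube([108, 4044, 2400]);
translate([4197, 381, 0]) cube([108, 4044, 2400]);


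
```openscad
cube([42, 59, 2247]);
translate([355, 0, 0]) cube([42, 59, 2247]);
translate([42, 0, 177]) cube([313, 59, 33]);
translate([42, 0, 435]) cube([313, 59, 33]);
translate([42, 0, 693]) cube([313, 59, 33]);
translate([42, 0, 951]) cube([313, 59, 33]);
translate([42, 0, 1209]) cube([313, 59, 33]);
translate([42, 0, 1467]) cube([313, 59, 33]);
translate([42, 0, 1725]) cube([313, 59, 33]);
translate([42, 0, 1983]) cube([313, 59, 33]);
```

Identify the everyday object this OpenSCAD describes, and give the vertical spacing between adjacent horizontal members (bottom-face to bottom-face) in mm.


A ladder. The rung spacing is 258 mm.

Two tall 42×59 posts with 8 short bars between them — a ladder. Adjacent rungs sit at z = 177 and z = 435, so the spacing is 435 − 177 = 258 mm.


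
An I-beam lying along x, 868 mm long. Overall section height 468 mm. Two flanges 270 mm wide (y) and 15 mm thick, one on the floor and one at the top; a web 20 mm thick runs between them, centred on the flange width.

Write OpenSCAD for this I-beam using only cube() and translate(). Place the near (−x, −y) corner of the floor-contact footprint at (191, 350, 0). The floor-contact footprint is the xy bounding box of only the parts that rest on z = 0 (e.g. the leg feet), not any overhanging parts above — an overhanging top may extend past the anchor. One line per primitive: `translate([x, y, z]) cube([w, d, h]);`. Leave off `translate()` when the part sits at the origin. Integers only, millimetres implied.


translate([191, 350, 0]) cube([868, 270, 15]);
translate([191, 475, 15]) cube([868, 20, 438]);
translate([191, 350, 453]) cube([868, 270, 15]);


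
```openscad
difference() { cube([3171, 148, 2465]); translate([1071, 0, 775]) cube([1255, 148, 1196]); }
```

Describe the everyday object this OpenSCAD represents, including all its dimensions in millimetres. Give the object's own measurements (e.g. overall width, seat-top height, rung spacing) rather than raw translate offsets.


A wall 3171 mm long (x), 148 mm thick (y), 2465 mm tall, with a rectangular window opening cut through it. The opening is 1255 mm wide and 1196 mm tall; its sill is at z = 775 mm and its near (−x) edge is 1071 mm from the wall's −x end. The opening passes through the full wall thickness.


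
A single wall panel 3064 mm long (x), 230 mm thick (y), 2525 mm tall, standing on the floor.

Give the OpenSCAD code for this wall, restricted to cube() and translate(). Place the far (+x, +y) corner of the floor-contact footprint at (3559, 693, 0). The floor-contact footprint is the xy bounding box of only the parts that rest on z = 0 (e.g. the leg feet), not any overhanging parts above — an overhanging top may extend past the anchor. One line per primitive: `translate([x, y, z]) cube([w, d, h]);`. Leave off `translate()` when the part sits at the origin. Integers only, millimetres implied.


translate([495, 463, 0]) cube([3064, 230, 2525]);


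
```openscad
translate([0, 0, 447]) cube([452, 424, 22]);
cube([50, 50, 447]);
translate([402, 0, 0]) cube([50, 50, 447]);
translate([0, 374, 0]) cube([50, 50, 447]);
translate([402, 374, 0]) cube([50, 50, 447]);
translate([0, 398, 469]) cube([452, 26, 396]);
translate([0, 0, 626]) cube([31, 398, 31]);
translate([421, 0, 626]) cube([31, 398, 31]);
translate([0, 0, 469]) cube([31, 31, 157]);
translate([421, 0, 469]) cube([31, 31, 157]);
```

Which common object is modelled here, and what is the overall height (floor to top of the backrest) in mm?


A chair. The overall height is 865 mm.

A slab on four corner posts with a tall panel at the back — a chair. The seat slab sits at z = 447 with thickness 22, and the 396 mm backrest starts at the seat top, so the overall height is 447 + 22 + 396 = 865 mm.


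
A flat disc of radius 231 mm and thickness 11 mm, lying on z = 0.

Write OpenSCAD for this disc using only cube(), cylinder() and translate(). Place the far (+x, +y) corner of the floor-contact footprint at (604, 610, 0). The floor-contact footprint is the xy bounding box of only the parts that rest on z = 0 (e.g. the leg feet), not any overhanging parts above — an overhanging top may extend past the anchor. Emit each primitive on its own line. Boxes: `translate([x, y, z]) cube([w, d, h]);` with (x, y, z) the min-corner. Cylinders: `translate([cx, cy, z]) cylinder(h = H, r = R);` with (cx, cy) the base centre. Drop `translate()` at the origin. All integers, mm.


translate([373, 379, 0]) cylinder(h = 11, r = 231);


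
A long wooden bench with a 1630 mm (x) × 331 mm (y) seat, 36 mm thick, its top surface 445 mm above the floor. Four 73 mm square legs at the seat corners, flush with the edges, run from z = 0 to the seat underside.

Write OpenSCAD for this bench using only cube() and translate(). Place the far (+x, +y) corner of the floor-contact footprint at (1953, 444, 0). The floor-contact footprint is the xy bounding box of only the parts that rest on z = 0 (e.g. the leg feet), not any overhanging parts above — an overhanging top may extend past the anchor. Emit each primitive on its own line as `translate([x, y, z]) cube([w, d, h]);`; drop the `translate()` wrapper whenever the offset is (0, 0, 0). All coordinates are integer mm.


translate([323, 113, 409]) cube([1630, 331, 36]);
translate([323, 113, 0]) cube([73, 73, 409]);
translate([323, 371, 0]) cube([73, 73, 409]);
translate([1880, 113, 0]) cube([73, 73, 409]);
translate([1880, 371, 0]) cube([73, 73, 409]);


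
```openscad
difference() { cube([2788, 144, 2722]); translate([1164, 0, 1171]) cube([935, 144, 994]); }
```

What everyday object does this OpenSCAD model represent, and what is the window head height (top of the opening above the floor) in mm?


A wall with a window opening. The window head height is 2165 mm.

A wall with a rectangular opening subtracted — a window. Sill at z = 1171, opening 994 mm tall, so the head is at 1171 + 994 = 2165 mm.


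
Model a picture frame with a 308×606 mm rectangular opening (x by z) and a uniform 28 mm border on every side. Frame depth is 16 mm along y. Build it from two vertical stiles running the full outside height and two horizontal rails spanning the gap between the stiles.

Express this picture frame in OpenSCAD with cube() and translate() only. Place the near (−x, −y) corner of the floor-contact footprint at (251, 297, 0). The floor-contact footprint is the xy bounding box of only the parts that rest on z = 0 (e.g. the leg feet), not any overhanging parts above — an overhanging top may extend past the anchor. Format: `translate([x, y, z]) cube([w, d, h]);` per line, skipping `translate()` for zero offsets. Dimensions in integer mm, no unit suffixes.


translate([251, 297, 0]) cube([28, 16, 662]);
translate([587, 297, 0]) cube([28, 16, 662]);
translate([279, 297, 0]) cube([308, 16, 28]);
translate([279, 297, 634]) cube([308, 16, 28]);


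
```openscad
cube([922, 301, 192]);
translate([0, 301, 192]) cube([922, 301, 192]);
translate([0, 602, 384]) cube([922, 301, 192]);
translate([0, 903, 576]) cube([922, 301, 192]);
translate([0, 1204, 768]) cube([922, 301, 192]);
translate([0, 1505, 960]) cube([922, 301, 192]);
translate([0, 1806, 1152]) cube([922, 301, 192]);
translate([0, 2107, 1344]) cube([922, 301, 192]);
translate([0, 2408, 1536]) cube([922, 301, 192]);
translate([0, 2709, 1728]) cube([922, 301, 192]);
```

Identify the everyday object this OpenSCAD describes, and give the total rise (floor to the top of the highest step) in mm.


A staircase. The total rise is 1920 mm.

10 identical blocks, each offset up and back from the previous — a staircase. Each step is 192 mm tall and there are 10 of them, so the total rise is 10 × 192 = 1920 mm.


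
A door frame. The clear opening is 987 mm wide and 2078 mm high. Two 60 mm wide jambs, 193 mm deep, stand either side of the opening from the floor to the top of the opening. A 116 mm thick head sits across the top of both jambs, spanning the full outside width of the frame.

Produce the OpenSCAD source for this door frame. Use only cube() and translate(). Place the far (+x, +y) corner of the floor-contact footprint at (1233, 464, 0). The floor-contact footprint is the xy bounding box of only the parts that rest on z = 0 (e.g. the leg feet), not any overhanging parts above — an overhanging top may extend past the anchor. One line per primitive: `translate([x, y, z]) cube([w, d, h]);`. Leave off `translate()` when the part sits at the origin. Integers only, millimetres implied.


translate([126, 271, 0]) cube([60, 193, 2078]);
translate([1173, 271, 0]) cube([60, 193, 2078]);
translate([126, 271, 2078]) cube([1107, 193, 116]);


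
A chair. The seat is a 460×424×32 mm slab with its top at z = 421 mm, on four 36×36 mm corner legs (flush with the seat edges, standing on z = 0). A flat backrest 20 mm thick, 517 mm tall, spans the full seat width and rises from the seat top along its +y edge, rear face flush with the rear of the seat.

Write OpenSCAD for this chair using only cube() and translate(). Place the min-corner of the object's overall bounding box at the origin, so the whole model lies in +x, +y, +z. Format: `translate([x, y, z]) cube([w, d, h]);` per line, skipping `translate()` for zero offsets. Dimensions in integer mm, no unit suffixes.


translate([0, 0, 389]) cube([460, 424, 32]);
cube([36, 36, 389]);
translate([424, 0, 0]) cube([36, 36, 389]);
translate([0, 388, 0]) cube([36, 36, 389]);
translate([424, 388, 0]) cube([36, 36, 389]);
translate([0, 404, 421]) cube([460, 20, 517]);


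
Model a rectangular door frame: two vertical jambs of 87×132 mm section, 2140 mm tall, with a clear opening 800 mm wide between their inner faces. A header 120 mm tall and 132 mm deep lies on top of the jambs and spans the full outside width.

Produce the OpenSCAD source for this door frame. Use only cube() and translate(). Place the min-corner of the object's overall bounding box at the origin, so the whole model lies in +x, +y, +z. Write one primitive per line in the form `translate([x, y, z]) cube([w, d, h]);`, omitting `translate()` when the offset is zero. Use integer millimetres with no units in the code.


cube([87, 132, 2140]);
translate([887, 0, 0]) cube([87, 132, 2140]);
translate([0, 0, 2140]) cube([974, 132, 120]);


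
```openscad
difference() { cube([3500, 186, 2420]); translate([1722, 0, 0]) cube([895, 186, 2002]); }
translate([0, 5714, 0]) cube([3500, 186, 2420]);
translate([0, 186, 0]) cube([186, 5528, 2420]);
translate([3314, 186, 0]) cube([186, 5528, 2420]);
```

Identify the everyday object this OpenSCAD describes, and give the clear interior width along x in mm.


A single room. The interior width is 3128 mm.

Four walls enclosing a rectangle with a door in the front wall — a room. Outside width 3500 minus two 186 mm walls gives 3128 mm.


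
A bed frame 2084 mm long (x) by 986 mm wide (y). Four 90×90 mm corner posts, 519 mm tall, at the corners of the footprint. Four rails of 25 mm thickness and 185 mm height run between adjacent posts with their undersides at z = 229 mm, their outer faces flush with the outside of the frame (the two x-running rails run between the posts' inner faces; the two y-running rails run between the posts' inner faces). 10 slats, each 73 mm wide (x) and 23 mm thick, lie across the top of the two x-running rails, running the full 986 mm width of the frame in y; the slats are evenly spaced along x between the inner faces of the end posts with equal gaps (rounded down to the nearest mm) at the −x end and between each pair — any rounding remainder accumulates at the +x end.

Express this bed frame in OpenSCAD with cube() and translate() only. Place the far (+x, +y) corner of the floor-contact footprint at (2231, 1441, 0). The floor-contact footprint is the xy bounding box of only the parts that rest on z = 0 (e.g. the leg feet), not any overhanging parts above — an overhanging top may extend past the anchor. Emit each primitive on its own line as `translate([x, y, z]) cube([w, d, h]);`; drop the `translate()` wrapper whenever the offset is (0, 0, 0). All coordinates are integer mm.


translate([147, 455, 0]) cube([90, 90, 519]);
translate([147, 1351, 0]) cube([90, 90, 519]);
translate([2141, 455, 0]) cube([90, 90, 519]);
translate([2141, 1351, 0]) cube([90, 90, 519]);
translate([237, 455, 229]) cube([1904, 25, 185]);
translate([237, 1416, 229]) cube([1904, 25, 185]);
translate([147, 545, 229]) cube([25, 806, 185]);
translate([2206, 545, 229]) cube([25, 806, 185]);
translate([343, 455, 414]) cube([73, 986, 23]);
translate([522, 455, 414]) cube([73, 986, 23]);
translate([701, 455, 414]) cube([73, 986, 23]);
translate([880, 455, 414]) cube([73, 986, 23]);
translate([1059, 455, 414]) cube([73, 986, 23]);
translate([1238, 455, 414]) cube([73, 986, 23]);
translate([1417, 455, 414]) cube([73, 986, 23]);
translate([1596, 455, 414]) cube([73, 986, 23]);
translate([1775, 455, 414]) cube([73, 986, 23]);
translate([1954, 455, 414]) cube([73, 986, 23]);


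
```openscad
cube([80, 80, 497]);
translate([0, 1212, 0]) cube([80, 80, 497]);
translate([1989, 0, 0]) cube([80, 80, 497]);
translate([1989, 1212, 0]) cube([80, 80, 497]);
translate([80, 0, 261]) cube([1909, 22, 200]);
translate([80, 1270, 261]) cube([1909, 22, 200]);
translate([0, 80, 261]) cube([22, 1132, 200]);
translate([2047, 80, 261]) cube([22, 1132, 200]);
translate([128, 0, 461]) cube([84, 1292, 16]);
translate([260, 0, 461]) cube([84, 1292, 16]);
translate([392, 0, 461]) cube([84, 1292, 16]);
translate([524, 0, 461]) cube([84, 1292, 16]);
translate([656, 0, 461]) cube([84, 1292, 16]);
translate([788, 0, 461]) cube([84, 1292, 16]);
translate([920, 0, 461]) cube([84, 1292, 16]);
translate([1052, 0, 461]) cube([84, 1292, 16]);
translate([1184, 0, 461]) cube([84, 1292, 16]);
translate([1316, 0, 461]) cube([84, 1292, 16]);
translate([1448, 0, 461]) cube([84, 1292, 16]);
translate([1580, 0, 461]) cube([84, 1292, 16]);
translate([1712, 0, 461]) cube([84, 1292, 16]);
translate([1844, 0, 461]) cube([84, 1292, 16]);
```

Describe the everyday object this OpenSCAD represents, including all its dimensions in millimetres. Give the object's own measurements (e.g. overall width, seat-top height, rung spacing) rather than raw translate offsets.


A bed frame 2069 mm long (x) by 1292 mm wide (y). Four 80×80 mm corner posts, 497 mm tall, at the corners of the footprint. Four rails of 22 mm thickness and 200 mm height run between adjacent posts with their undersides at z = 261 mm, their outer faces flush with the outside of the frame (the two x-running rails run between the posts' inner faces; the two y-running rails run between the posts' inner faces). 14 slats, each 84 mm wide (x) and 16 mm thick, lie across the top of the two x-running rails, running the full 1292 mm width of the frame in y; along x they sit between the end posts with a 48 mm gap after the −x posts and between neighbouring slats, leaving 61 mm before the +x posts.


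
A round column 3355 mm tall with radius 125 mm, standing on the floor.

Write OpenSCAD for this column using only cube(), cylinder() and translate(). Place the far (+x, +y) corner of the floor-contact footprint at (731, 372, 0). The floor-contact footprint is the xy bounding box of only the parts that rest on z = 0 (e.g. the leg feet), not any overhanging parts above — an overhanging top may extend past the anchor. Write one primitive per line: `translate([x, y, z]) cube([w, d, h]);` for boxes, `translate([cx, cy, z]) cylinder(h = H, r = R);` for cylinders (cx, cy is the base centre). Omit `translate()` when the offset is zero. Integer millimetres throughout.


translate([606, 247, 0]) cylinder(h = 3355, r = 125);


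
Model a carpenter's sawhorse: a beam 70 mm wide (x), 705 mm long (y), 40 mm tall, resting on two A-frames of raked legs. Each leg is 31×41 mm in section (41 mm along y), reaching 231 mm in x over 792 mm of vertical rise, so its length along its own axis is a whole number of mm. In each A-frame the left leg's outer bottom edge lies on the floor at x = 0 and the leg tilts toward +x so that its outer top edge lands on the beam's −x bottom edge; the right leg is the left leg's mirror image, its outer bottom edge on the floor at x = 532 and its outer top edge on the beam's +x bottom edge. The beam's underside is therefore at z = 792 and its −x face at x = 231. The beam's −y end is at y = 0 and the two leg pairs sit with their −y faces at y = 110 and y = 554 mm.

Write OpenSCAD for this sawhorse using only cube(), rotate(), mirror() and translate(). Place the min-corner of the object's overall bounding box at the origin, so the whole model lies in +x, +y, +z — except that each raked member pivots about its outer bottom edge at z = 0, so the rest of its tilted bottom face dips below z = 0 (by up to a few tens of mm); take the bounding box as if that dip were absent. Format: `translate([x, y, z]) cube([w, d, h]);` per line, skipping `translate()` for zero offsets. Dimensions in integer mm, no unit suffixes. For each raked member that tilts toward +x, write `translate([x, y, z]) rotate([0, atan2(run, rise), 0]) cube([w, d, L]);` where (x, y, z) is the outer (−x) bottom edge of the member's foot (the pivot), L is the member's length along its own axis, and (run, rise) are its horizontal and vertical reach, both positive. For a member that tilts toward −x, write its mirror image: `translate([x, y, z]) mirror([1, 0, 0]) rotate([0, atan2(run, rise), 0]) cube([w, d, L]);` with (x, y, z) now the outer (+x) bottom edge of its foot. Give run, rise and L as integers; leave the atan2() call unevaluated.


// leg length = √(231² + 792²) = 825
// right-leg outer foot x = 2·231 + 70 = 532
// beam min-corner = (231, 0, 792)
translate([231, 0, 792]) cube([70, 705, 40]);
translate([0, 110, 0]) rotate([0, atan2(231, 792), 0]) cube([31, 41, 825]);
translate([532, 110, 0]) mirror([1, 0, 0]) rotate([0, atan2(231, 792), 0]) cube([31, 41, 825]);
translate([0, 554, 0]) rotate([0, atan2(231, 792), 0]) cube([31, 41, 825]);
translate([532, 554, 0]) mirror([1, 0, 0]) rotate([0, atan2(231, 792), 0]) cube([31, 41, 825]);


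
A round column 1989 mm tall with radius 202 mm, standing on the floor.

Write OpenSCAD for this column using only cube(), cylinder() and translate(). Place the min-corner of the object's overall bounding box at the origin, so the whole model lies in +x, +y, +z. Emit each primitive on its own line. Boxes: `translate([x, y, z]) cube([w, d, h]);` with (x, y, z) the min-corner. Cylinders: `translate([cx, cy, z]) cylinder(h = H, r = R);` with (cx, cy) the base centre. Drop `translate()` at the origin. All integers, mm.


translate([202, 202, 0]) cylinder(h = 1989, r = 202);


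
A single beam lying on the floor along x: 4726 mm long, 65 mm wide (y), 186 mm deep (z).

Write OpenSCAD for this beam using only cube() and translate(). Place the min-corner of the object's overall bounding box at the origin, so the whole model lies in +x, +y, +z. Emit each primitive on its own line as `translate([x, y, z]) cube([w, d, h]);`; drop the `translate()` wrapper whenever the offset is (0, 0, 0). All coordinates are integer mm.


cube([4726, 65, 186]);


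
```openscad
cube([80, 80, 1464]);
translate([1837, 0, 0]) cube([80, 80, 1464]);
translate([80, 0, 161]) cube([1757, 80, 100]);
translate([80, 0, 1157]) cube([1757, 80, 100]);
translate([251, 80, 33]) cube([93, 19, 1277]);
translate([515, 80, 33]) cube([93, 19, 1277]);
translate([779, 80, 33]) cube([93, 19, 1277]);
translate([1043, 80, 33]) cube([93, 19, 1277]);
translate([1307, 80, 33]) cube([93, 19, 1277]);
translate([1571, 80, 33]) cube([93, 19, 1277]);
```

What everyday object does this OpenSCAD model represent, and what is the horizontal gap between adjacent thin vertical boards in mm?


A fence section. The picket gap is 171 mm.

Two posts, two rails, 6 pickets — a fence section. Span 1757 mm holds 6 pickets of 93 mm with 7 equal gaps: ⌊(1757 − 6·93) / 7⌋ = 171 mm.


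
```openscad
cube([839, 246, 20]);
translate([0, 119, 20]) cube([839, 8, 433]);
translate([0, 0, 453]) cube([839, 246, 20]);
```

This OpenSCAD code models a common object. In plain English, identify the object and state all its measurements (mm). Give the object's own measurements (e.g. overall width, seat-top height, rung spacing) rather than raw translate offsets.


An I-beam lying along x, 839 mm long. Overall section height 473 mm. Two flanges 246 mm wide (y) and 20 mm thick, one on the floor and one at the top; a web 8 mm thick runs between them, centred on the flange width.


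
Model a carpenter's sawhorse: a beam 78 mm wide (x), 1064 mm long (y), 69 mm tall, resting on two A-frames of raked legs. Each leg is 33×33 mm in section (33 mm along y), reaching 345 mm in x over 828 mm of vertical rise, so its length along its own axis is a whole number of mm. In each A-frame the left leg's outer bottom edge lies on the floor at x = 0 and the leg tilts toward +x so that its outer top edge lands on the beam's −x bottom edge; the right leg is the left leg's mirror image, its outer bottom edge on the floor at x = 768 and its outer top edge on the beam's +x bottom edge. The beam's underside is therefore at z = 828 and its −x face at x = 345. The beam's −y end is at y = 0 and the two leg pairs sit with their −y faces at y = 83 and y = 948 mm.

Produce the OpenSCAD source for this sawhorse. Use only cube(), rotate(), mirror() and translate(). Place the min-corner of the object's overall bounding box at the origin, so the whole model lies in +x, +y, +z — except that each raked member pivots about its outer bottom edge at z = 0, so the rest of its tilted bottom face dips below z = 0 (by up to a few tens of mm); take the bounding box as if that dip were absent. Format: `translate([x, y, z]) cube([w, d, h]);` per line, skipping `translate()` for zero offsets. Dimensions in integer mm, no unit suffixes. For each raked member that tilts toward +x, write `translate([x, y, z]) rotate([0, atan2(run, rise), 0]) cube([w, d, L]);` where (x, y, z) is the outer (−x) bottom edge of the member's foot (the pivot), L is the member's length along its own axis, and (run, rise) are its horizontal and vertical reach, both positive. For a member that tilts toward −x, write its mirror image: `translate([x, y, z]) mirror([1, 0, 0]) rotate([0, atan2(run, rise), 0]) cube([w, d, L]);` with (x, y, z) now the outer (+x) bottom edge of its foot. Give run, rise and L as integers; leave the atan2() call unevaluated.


translate([345, 0, 828]) cube([78, 1064, 69]);
translate([0, 83, 0]) rotate([0, atan2(345, 828), 0]) cube([33, 33, 897]);
translate([768, 83, 0]) mirror([1, 0, 0]) rotate([0, atan2(345, 828), 0]) cube([33, 33, 897]);
translate([0, 948, 0]) rotate([0, atan2(345, 828), 0]) cube([33, 33, 897]);
translate([768, 948, 0]) mirror([1, 0, 0]) rotate([0, atan2(345, 828), 0]) cube([33, 33, 897]);


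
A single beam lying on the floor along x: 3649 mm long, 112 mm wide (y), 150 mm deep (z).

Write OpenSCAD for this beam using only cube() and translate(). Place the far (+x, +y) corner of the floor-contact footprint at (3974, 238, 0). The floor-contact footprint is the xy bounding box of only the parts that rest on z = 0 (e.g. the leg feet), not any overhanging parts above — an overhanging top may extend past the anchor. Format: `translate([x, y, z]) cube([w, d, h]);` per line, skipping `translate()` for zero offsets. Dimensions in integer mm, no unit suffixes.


translate([325, 126, 0]) cube([3649, 112, 150]);


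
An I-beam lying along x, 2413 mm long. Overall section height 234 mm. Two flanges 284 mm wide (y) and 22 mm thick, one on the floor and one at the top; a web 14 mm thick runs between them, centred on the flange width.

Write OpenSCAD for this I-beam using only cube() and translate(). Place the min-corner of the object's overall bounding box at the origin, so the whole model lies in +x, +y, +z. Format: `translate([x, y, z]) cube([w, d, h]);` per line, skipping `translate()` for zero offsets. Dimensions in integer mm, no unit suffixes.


cube([2413, 284, 22]);
translate([0, 135, 22]) cube([2413, 14, 190]);
translate([0, 0, 212]) cube([2413, 284, 22]);


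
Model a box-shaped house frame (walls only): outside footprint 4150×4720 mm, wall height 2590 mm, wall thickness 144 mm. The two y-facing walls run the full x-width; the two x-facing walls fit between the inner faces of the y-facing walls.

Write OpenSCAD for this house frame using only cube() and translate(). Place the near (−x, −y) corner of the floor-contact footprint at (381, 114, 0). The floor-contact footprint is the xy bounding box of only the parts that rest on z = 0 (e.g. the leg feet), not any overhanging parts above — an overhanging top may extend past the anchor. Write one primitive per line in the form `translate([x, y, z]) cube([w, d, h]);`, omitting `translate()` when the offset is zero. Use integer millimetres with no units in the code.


translate([381, 114, 0]) cube([4150, 144, 2590]);
translate([381, 4690, 0]) cube([4150, 144, 2590]);
translate([381, 258, 0]) cube([144, 4432, 2590]);
translate([4387, 258, 0]) cube([144, 4432, 2590]);


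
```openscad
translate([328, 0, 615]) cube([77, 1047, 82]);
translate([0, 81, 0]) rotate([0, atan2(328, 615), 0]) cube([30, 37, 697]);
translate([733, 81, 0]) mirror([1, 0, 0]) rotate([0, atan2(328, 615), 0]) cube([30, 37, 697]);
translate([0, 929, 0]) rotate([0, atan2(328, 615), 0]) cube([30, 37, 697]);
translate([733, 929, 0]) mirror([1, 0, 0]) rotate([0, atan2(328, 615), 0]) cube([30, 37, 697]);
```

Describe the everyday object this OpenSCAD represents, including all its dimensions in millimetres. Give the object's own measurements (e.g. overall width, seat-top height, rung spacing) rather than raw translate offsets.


A sawhorse. A 77×1047×82 mm beam (x, y, z) sits on two A-frame leg pairs. Each pair is two raked legs of 30×37 mm section (37 mm along y) splaying symmetrically in x. Each leg rises 615 mm vertically over 328 mm of horizontal reach and is 697 mm long along its own axis. Every leg's outer bottom edge rests on the floor and its outer top edge meets a bottom edge of the beam — the left legs (tilting toward +x) meet the beam's −x bottom edge, the right legs (their mirror images, tilting toward −x) meet its +x bottom edge — so the leg tops tuck under the beam, the beam's underside is 615 mm above the floor, and the feet are 733 mm apart outside-to-outside with the beam centred between them. The two leg pairs are set in 81 mm from either end of the beam.


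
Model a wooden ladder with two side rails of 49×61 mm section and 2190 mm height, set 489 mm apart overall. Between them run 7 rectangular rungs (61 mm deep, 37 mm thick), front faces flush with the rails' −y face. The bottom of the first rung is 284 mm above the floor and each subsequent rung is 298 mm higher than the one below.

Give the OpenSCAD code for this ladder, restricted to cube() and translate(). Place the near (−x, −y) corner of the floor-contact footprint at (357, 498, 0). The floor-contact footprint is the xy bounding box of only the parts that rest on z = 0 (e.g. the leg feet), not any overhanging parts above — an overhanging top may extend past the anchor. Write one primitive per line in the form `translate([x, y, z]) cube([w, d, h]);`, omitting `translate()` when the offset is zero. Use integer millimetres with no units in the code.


translate([357, 498, 0]) cube([49, 61, 2190]);
translate([797, 498, 0]) cube([49, 61, 2190]);
translate([406, 498, 284]) cube([391, 61, 37]);
translate([406, 498, 582]) cube([391, 61, 37]);
translate([406, 498, 880]) cube([391, 61, 37]);
translate([406, 498, 1178]) cube([391, 61, 37]);
translate([406, 498, 1476]) cube([391, 61, 37]);
translate([406, 498, 1774]) cube([391, 61, 37]);
translate([406, 498, 2072]) cube([391, 61, 37]);


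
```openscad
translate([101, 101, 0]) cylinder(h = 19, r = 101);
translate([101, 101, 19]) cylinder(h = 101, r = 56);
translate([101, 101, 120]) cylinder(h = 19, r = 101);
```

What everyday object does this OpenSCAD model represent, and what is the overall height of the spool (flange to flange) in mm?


A spool. The overall height is 139 mm.

Three coaxial cylinders, large–small–large — a spool. Two 19 mm flanges and a 101 mm core give 19 + 101 + 19 = 139 mm.


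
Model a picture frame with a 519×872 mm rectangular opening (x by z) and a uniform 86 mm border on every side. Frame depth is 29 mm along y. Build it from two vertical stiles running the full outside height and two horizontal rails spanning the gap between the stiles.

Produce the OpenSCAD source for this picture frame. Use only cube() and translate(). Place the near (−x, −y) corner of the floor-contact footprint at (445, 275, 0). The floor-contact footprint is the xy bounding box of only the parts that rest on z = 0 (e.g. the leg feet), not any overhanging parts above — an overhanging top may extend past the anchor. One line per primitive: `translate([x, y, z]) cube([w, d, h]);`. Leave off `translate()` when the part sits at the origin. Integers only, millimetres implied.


translate([445, 275, 0]) cube([86, 29, 1044]);
translate([1050, 275, 0]) cube([86, 29, 1044]);
translate([531, 275, 0]) cube([519, 29, 86]);
translate([531, 275, 958]) cube([519, 29, 86]);


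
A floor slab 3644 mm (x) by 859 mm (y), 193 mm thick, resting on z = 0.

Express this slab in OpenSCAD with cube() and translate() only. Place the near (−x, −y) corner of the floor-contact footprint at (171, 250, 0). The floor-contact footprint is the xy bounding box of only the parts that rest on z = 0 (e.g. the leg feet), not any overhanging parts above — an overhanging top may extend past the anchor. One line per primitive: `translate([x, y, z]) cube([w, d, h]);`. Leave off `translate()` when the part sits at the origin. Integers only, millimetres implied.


translate([171, 250, 0]) cube([3644, 859, 193]);
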